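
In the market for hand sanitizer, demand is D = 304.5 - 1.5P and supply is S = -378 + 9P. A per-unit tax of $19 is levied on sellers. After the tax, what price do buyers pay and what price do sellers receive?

Pre-tax equilibrium: P* = 65, Q* = 207.
Tax on sellers shifts supply to S = -378 + 9(P − 19) = -549 + 9P.
304.5 - 1.5P = -549 + 9P gives buyer price Pb = 569/7; sellers receive Ps = 569/7 − 19 = 436/7.
New quantity: Q = 304.5 − 1.5(569/7) = 1278/7.

Buyers pay 569/7, sellers receive 436/7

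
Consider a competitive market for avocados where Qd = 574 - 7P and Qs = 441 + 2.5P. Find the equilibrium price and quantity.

Set Qd = Qs: 574 - 7P = 441 + 2.5P.
133 = 9.5P, so P* = 14.
Q* = 574 − 7(14) = 476.

P* = 14, Q* = 476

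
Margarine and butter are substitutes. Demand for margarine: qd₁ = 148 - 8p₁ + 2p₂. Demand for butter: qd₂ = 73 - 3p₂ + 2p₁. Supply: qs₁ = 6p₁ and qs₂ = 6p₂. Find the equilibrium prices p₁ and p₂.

p₁ = 739/61, p₂ = 659/61

Market 1: 148 - 8p₁ + 2p₂ = 6p₁ → 14p₁ - 2p₂ = 148.
Market 2: 9p₂ - 2p₁ = 73.
Eliminating p₂: 9×(1) + 2×(2) gives 122p₁ = 1478, so p₁ = 739/61.
Back-substitute into (2): p₂ = (73 + 2×739/61) / 9 = 659/61.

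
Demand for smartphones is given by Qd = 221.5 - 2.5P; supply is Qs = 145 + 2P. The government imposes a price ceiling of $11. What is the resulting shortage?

Shortage = 27

Equilibrium price would be P* = 17, so the ceiling at 11 binds.
At P = 11: Qd = 221.5 − 2.5(11) = 194, Qs = 145 + 2(11) = 167.
Shortage = 194 − 167 = 27.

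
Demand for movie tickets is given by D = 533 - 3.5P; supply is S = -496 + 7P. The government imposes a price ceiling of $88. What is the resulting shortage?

Shortage = 105

Equilibrium price would be P* = 98, so the ceiling at 88 binds.
At P = 88: D = 533 − 3.5(88) = 225, S = -496 + 7(88) = 120.
Shortage = 225 − 120 = 105.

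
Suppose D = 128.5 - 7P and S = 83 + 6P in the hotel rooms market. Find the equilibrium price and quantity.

P* = 3.5, Q* = 104

Set D = S: 128.5 - 7P = 83 + 6P.
45.5 = 13P, so P* = 3.5.
Q* = 128.5 − 7(3.5) = 104.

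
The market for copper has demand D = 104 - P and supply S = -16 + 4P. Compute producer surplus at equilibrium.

Producer surplus = 800

Equilibrium: 104 - P = -16 + 4P gives P* = 24, Q* = 80.
Supply starts at P = 4 (where S = 0).
PS = ½(24 − 4)(80) = 800.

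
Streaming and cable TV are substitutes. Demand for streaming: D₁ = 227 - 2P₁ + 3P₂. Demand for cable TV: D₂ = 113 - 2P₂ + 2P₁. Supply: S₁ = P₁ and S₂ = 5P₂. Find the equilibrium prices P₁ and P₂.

Market 1: 227 - 2P₁ + 3P₂ = P₁ → 3P₁ - 3P₂ = 227.
Market 2: 7P₂ - 2P₁ = 113.
Eliminating P₂: 7×(1) + 3×(2) gives 15P₁ = 1928, so P₁ = 1928/15.
Back-substitute into (2): P₂ = (113 + 2×1928/15) / 7 = 793/15.

P₁ = 1928/15, P₂ = 793/15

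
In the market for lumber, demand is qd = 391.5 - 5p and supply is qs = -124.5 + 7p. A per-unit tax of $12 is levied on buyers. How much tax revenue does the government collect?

Pre-tax equilibrium: p* = 43, q* = 176.5.
Tax on buyers shifts demand to qd = 391.5 − 5(p + 12) = 331.5 - 5p.
331.5 - 5p = -124.5 + 7p gives seller price ps = 38; buyers pay pb = 38 + 12 = 50.
New quantity: q = 391.5 − 5(50) = 141.5.
Revenue = 12 × 141.5 = 1698.

Tax revenue = 1698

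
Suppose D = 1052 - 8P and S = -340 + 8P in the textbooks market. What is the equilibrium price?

Set D = S: 1052 - 8P = -340 + 8P.
1392 = 16P, so P* = 87.
Q* = 1052 − 8(87) = 356.

P* = 87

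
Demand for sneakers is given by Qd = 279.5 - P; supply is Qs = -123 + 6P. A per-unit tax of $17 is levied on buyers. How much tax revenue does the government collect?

Tax revenue = 24684/7

Pre-tax equilibrium: P* = 57.5, Q* = 222.
Tax on buyers shifts demand to Qd = 279.5 − 1(P + 17) = 262.5 - P.
262.5 - P = -123 + 6P gives seller price Ps = 771/14; buyers pay Pb = 771/14 + 17 = 1009/14.
New quantity: Q = 279.5 − 1(1009/14) = 1452/7.
Revenue = 17 × 1452/7 = 24684/7.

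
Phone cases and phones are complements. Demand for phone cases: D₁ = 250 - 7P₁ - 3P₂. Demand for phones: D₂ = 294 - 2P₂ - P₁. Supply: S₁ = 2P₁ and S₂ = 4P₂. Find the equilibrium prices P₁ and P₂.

Market 1: 250 - 7P₁ - 3P₂ = 2P₁ → 9P₁ + 3P₂ = 250.
Market 2: 6P₂ + P₁ = 294.
Eliminating P₂: 6×(1) − 3×(2) gives 51P₁ = 618, so P₁ = 206/17.
Back-substitute into (2): P₂ = (294 − 1×206/17) / 6 = 2396/51.

P₁ = 206/17, P₂ = 2396/51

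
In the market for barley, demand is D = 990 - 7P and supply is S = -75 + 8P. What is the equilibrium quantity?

Set D = S: 990 - 7P = -75 + 8P.
1065 = 15P, so P* = 71.
Q* = 990 − 7(71) = 493.

Q* = 493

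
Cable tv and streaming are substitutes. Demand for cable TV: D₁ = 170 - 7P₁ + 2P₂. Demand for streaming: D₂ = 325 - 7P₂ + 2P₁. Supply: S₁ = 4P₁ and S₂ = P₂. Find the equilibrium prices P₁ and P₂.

P₁ = 335/14, P₂ = 1305/28

Market 1: 170 - 7P₁ + 2P₂ = 4P₁ → 11P₁ - 2P₂ = 170.
Market 2: 8P₂ - 2P₁ = 325.
Eliminating P₂: 8×(1) + 2×(2) gives 84P₁ = 2010, so P₁ = 335/14.
Back-substitute into (2): P₂ = (325 + 2×335/14) / 8 = 1305/28.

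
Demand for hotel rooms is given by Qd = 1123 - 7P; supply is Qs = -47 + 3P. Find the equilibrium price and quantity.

Set Qd = Qs: 1123 - 7P = -47 + 3P.
1170 = 10P, so P* = 117.
Q* = 1123 − 7(117) = 304.

P* = 117, Q* = 304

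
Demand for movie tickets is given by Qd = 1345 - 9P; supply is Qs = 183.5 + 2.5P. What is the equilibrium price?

P* = 101

Set Qd = Qs: 1345 - 9P = 183.5 + 2.5P.
1161.5 = 11.5P, so P* = 101.
Q* = 1345 − 9(101) = 436.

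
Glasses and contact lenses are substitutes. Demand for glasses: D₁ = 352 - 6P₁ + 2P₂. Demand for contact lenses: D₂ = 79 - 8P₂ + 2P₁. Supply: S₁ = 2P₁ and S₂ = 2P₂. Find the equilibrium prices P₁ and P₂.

Market 1: 352 - 6P₁ + 2P₂ = 2P₁ → 8P₁ - 2P₂ = 352.
Market 2: 10P₂ - 2P₁ = 79.
Eliminating P₂: 10×(1) + 2×(2) gives 76P₁ = 3678, so P₁ = 1839/38.
Back-substitute into (2): P₂ = (79 + 2×1839/38) / 10 = 334/19.

P₁ = 1839/38, P₂ = 334/19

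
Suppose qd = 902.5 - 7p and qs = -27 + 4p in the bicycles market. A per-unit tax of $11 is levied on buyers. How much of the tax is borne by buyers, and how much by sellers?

Pre-tax equilibrium: p* = 84.5, q* = 311.
Tax on buyers shifts demand to qd = 902.5 − 7(p + 11) = 825.5 - 7p.
825.5 - 7p = -27 + 4p gives seller price ps = 77.5; buyers pay pb = 77.5 + 11 = 88.5.
New quantity: q = 902.5 − 7(88.5) = 283.
Buyer burden = 88.5 − 84.5 = 4; seller burden = 84.5 − 77.5 = 7.

Buyers bear $4, sellers bear $7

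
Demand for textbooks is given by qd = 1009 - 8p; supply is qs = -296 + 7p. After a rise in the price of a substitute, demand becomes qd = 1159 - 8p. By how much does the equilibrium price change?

Δp = 10

Original equilibrium: p* = 87, q* = 313.
New equilibrium: 1159 - 8p = -296 + 7p, so 1455 = 15p and p' = 97; q' = 1159 − 8(97) = 383.
Change in price: 97 − 87 = 10.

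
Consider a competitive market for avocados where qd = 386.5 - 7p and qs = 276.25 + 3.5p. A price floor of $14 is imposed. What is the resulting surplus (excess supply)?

Equilibrium price would be p* = 10.5, so the floor at 14 binds.
At p = 14: qd = 288.5, qs = 325.25.
Surplus = 325.25 − 288.5 = 36.75.

Surplus = 36.75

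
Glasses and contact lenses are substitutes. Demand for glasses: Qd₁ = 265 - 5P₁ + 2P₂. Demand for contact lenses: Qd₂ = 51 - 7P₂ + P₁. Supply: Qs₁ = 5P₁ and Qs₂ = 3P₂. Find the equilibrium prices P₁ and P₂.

Market 1: 265 - 5P₁ + 2P₂ = 5P₁ → 10P₁ - 2P₂ = 265.
Market 2: 10P₂ - P₁ = 51.
Eliminating P₂: 10×(1) + 2×(2) gives 98P₁ = 2752, so P₁ = 1376/49.
Back-substitute into (2): P₂ = (51 + 1×1376/49) / 10 = 775/98.

P₁ = 1376/49, P₂ = 775/98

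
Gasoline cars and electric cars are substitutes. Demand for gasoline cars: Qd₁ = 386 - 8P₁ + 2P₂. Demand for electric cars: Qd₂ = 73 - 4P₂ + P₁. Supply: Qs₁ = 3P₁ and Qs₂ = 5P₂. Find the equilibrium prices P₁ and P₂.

Market 1: 386 - 8P₁ + 2P₂ = 3P₁ → 11P₁ - 2P₂ = 386.
Market 2: 9P₂ - P₁ = 73.
Eliminating P₂: 9×(1) + 2×(2) gives 97P₁ = 3620, so P₁ = 3620/97.
Back-substitute into (2): P₂ = (73 + 1×3620/97) / 9 = 1189/97.

P₁ = 3620/97, P₂ = 1189/97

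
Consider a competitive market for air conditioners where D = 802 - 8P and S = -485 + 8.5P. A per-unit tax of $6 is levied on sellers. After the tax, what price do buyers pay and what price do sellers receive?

Buyers pay 892/11, sellers receive 826/11

Pre-tax equilibrium: P* = 78, Q* = 178.
Tax on sellers shifts supply to S = -485 + 8.5(P − 6) = -536 + 8.5P.
802 - 8P = -536 + 8.5P gives buyer price Pb = 892/11; sellers receive Ps = 892/11 − 6 = 826/11.
New quantity: Q = 802 − 8(892/11) = 1686/11.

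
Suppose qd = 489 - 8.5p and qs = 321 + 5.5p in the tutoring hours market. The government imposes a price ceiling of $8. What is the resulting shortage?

Equilibrium price would be p* = 12, so the ceiling at 8 binds.
At p = 8: qd = 489 − 8.5(8) = 421, qs = 321 + 5.5(8) = 365.
Shortage = 421 − 365 = 56.

Shortage = 56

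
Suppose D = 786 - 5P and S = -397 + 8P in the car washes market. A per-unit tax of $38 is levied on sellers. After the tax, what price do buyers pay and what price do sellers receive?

Pre-tax equilibrium: P* = 91, Q* = 331.
Tax on sellers shifts supply to S = -397 + 8(P − 38) = -701 + 8P.
786 - 5P = -701 + 8P gives buyer price Pb = 1487/13; sellers receive Ps = 1487/13 − 38 = 993/13.
New quantity: Q = 786 − 5(1487/13) = 2783/13.

Buyers pay 1487/13, sellers receive 993/13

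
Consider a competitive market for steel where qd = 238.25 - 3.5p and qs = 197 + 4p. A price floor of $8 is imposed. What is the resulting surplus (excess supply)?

Equilibrium price would be p* = 5.5, so the floor at 8 binds.
At p = 8: qd = 210.25, qs = 229.
Surplus = 229 − 210.25 = 18.75.

Surplus = 18.75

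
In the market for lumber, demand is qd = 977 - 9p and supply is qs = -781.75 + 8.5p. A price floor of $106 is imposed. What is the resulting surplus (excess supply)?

Surplus = 96.25

Equilibrium price would be p* = 100.5, so the floor at 106 binds.
At p = 106: qd = 23, qs = 119.25.
Surplus = 119.25 − 23 = 96.25.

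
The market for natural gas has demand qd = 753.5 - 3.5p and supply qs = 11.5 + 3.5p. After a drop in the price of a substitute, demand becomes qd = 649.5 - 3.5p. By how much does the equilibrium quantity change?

Original equilibrium: p* = 106, q* = 382.5.
New equilibrium: 649.5 - 3.5p = 11.5 + 3.5p, so 638 = 7p and p' = 638/7; q' = 649.5 − 3.5(638/7) = 330.5.
Change in quantity: 330.5 − 382.5 = -52.

Δq = -52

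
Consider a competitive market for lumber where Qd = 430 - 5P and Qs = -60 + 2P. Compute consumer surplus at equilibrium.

Consumer surplus = 640

Equilibrium: 430 - 5P = -60 + 2P gives P* = 70, Q* = 80.
Demand choke price (Qd = 0): P = 86.
CS = ½(86 − 70)(80) = 640.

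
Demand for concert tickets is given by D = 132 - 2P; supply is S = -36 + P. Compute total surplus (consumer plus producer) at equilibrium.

Total surplus = 300

Equilibrium: 132 - 2P = -36 + P gives P* = 56, Q* = 20.
Demand choke price: P = 66; supply starts at P = 36.
CS = ½(66 − 56)(20) = 100; PS = ½(56 − 36)(20) = 200.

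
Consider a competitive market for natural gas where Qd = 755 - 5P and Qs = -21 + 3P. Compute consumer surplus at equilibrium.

Consumer surplus = 7290

Equilibrium: 755 - 5P = -21 + 3P gives P* = 97, Q* = 270.
Demand choke price (Qd = 0): P = 151.
CS = ½(151 − 97)(270) = 7290.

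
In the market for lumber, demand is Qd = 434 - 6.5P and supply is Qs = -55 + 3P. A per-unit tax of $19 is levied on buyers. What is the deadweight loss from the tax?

Pre-tax equilibrium: P* = 978/19, Q* = 1889/19.
Tax on buyers shifts demand to Qd = 434 − 6.5(P + 19) = 310.5 - 6.5P.
310.5 - 6.5P = -55 + 3P gives seller price Ps = 731/19; buyers pay Pb = 731/19 + 19 = 1092/19.
New quantity: Q = 434 − 6.5(1092/19) = 1148/19.
DWL = ½ × 19 × (1889/19 − 1148/19) = 370.5.

Deadweight loss = 370.5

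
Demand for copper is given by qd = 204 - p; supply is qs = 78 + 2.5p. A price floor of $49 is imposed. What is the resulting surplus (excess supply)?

Equilibrium price would be p* = 36, so the floor at 49 binds.
At p = 49: qd = 155, qs = 200.5.
Surplus = 200.5 − 155 = 45.5.

Surplus = 45.5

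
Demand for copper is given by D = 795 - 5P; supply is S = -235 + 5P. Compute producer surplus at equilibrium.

Producer surplus = 7840

Equilibrium: 795 - 5P = -235 + 5P gives P* = 103, Q* = 280.
Supply starts at P = 47 (where S = 0).
PS = ½(103 − 47)(280) = 7840.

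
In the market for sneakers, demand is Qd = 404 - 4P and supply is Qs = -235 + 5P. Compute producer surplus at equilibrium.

Producer surplus = 1440

Equilibrium: 404 - 4P = -235 + 5P gives P* = 71, Q* = 120.
Supply starts at P = 47 (where Qs = 0).
PS = ½(71 − 47)(120) = 1440.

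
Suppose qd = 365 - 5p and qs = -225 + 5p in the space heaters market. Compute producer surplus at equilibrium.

Equilibrium: 365 - 5p = -225 + 5p gives p* = 59, q* = 70.
Supply starts at p = 45 (where qs = 0).
PS = ½(59 − 45)(70) = 490.

Producer surplus = 490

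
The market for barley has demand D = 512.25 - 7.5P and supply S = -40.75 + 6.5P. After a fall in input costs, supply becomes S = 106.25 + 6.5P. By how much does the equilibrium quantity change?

Original equilibrium: P* = 39.5, Q* = 216.
New equilibrium: 512.25 - 7.5P = 106.25 + 6.5P, so 406 = 14P and P' = 29; Q' = 512.25 − 7.5(29) = 294.75.
Change in quantity: 294.75 − 216 = 78.75.

ΔQ = 78.75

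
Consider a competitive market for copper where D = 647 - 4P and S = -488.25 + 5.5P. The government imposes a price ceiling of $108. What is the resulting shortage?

Shortage = 109.25

Equilibrium price would be P* = 119.5, so the ceiling at 108 binds.
At P = 108: D = 647 − 4(108) = 215, S = -488.25 + 5.5(108) = 105.75.
Shortage = 215 − 105.75 = 109.25.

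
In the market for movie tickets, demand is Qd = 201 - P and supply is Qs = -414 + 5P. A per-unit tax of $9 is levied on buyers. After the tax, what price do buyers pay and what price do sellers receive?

Buyers pay $110, sellers receive $101

Pre-tax equilibrium: P* = 102.5, Q* = 98.5.
Tax on buyers shifts demand to Qd = 201 − 1(P + 9) = 192 - P.
192 - P = -414 + 5P gives seller price Ps = 101; buyers pay Pb = 101 + 9 = 110.
New quantity: Q = 201 − 1(110) = 91.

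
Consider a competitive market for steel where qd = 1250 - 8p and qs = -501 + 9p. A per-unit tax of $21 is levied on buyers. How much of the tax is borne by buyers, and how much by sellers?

Pre-tax equilibrium: p* = 103, q* = 426.
Tax on buyers shifts demand to qd = 1250 − 8(p + 21) = 1082 - 8p.
1082 - 8p = -501 + 9p gives seller price ps = 1583/17; buyers pay pb = 1583/17 + 21 = 1940/17.
New quantity: q = 1250 − 8(1940/17) = 5730/17.
Buyer burden = 1940/17 − 103 = 189/17; seller burden = 103 − 1583/17 = 168/17.

Buyers bear 189/17, sellers bear 168/17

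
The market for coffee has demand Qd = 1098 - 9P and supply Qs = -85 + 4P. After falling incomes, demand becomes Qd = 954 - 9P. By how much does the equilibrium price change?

ΔP = -144/13

Original equilibrium: P* = 91, Q* = 279.
New equilibrium: 954 - 9P = -85 + 4P, so 1039 = 13P and P' = 1039/13; Q' = 954 − 9(1039/13) = 3051/13.
Change in price: 1039/13 − 91 = -144/13.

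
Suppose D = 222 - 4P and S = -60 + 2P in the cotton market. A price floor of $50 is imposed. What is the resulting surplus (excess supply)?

Surplus = 18

Equilibrium price would be P* = 47, so the floor at 50 binds.
At P = 50: D = 22, S = 40.
Surplus = 40 − 22 = 18.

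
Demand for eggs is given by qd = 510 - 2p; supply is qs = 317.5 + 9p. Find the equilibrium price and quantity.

Set qd = qs: 510 - 2p = 317.5 + 9p.
192.5 = 11p, so p* = 17.5.
q* = 510 − 2(17.5) = 475.

p* = 17.5, q* = 475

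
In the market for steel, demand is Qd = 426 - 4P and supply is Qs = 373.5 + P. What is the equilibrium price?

Set Qd = Qs: 426 - 4P = 373.5 + P.
52.5 = 5P, so P* = 10.5.
Q* = 426 − 4(10.5) = 384.

P* = 10.5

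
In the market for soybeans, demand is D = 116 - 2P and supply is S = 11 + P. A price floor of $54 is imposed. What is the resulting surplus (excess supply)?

Equilibrium price would be P* = 35, so the floor at 54 binds.
At P = 54: D = 8, S = 65.
Surplus = 65 − 8 = 57.

Surplus = 57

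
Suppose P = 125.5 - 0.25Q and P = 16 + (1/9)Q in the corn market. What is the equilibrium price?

P* = 646/13

Set the two price expressions equal: 125.5 - 0.25Q = 16 + (1/9)Q.
109.5 = (13/36)Q, so Q* = 3942/13.
P* = 125.5 − (0.25)(3942/13) = 646/13.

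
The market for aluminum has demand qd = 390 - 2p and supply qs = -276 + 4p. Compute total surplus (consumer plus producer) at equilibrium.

Equilibrium: 390 - 2p = -276 + 4p gives p* = 111, q* = 168.
Demand choke price: p = 195; supply starts at p = 69.
CS = ½(195 − 111)(168) = 7056; PS = ½(111 − 69)(168) = 3528.

Total surplus = 10584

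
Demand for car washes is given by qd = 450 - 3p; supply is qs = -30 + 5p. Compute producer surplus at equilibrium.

Equilibrium: 450 - 3p = -30 + 5p gives p* = 60, q* = 270.
Supply starts at p = 6 (where qs = 0).
PS = ½(60 − 6)(270) = 7290.

Producer surplus = 7290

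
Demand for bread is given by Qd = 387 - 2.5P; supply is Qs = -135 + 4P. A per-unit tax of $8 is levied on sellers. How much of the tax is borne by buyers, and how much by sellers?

Buyers bear 64/13, sellers bear 40/13

Pre-tax equilibrium: P* = 1044/13, Q* = 2421/13.
Tax on sellers shifts supply to Qs = -135 + 4(P − 8) = -167 + 4P.
387 - 2.5P = -167 + 4P gives buyer price Pb = 1108/13; sellers receive Ps = 1108/13 − 8 = 1004/13.
New quantity: Q = 387 − 2.5(1108/13) = 2261/13.
Buyer burden = 1108/13 − 1044/13 = 64/13; seller burden = 1044/13 − 1004/13 = 40/13.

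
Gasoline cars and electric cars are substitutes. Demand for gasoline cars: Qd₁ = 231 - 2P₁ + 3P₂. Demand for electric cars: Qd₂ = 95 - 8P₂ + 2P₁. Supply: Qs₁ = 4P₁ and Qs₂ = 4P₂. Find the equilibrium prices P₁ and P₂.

P₁ = 1019/22, P₂ = 172/11

Market 1: 231 - 2P₁ + 3P₂ = 4P₁ → 6P₁ - 3P₂ = 231.
Market 2: 12P₂ - 2P₁ = 95.
Eliminating P₂: 12×(1) + 3×(2) gives 66P₁ = 3057, so P₁ = 1019/22.
Back-substitute into (2): P₂ = (95 + 2×1019/22) / 12 = 172/11.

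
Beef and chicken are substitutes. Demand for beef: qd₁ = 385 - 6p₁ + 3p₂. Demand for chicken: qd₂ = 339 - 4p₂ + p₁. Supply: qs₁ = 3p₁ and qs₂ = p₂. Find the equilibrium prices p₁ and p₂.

p₁ = 1471/21, p₂ = 1718/21

Market 1: 385 - 6p₁ + 3p₂ = 3p₁ → 9p₁ - 3p₂ = 385.
Market 2: 5p₂ - p₁ = 339.
Eliminating p₂: 5×(1) + 3×(2) gives 42p₁ = 2942, so p₁ = 1471/21.
Back-substitute into (2): p₂ = (339 + 1×1471/21) / 5 = 1718/21.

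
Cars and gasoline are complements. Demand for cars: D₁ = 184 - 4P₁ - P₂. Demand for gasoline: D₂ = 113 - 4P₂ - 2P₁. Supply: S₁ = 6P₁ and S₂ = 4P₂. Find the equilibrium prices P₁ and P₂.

P₁ = 453/26, P₂ = 127/13

Market 1: 184 - 4P₁ - P₂ = 6P₁ → 10P₁ + P₂ = 184.
Market 2: 8P₂ + 2P₁ = 113.
Eliminating P₂: 8×(1) − 1×(2) gives 78P₁ = 1359, so P₁ = 453/26.
Back-substitute into (2): P₂ = (113 − 2×453/26) / 8 = 127/13.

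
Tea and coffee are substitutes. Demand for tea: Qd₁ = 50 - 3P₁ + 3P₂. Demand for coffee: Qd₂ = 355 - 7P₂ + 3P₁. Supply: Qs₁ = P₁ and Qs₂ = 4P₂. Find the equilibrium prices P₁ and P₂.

P₁ = 323/7, P₂ = 314/7

Market 1: 50 - 3P₁ + 3P₂ = P₁ → 4P₁ - 3P₂ = 50.
Market 2: 11P₂ - 3P₁ = 355.
Eliminating P₂: 11×(1) + 3×(2) gives 35P₁ = 1615, so P₁ = 323/7.
Back-substitute into (2): P₂ = (355 + 3×323/7) / 11 = 314/7.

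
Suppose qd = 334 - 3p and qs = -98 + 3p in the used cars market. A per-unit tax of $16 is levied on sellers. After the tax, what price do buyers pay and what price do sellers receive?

Buyers pay $80, sellers receive $64

Pre-tax equilibrium: p* = 72, q* = 118.
Tax on sellers shifts supply to qs = -98 + 3(p − 16) = -146 + 3p.
334 - 3p = -146 + 3p gives buyer price pb = 80; sellers receive ps = 80 − 16 = 64.
New quantity: q = 334 − 3(80) = 94.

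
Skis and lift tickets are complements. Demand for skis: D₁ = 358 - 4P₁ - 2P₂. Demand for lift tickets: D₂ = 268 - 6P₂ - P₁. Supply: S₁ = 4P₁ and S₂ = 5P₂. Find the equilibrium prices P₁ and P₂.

Market 1: 358 - 4P₁ - 2P₂ = 4P₁ → 8P₁ + 2P₂ = 358.
Market 2: 11P₂ + P₁ = 268.
Eliminating P₂: 11×(1) − 2×(2) gives 86P₁ = 3402, so P₁ = 1701/43.
Back-substitute into (2): P₂ = (268 − 1×1701/43) / 11 = 893/43.

P₁ = 1701/43, P₂ = 893/43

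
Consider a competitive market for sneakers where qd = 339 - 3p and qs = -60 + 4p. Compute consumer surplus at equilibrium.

Equilibrium: 339 - 3p = -60 + 4p gives p* = 57, q* = 168.
Demand choke price (qd = 0): p = 113.
CS = ½(113 − 57)(168) = 4704.

Consumer surplus = 4704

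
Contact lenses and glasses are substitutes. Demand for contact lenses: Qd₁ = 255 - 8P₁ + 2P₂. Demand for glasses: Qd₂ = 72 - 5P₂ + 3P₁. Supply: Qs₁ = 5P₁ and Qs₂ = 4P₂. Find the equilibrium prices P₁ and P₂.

Market 1: 255 - 8P₁ + 2P₂ = 5P₁ → 13P₁ - 2P₂ = 255.
Market 2: 9P₂ - 3P₁ = 72.
Eliminating P₂: 9×(1) + 2×(2) gives 111P₁ = 2439, so P₁ = 813/37.
Back-substitute into (2): P₂ = (72 + 3×813/37) / 9 = 567/37.

P₁ = 813/37, P₂ = 567/37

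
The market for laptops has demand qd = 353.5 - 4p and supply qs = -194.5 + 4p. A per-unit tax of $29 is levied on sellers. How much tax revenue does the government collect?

Pre-tax equilibrium: p* = 68.5, q* = 79.5.
Tax on sellers shifts supply to qs = -194.5 + 4(p − 29) = -310.5 + 4p.
353.5 - 4p = -310.5 + 4p gives buyer price pb = 83; sellers receive ps = 83 − 29 = 54.
New quantity: q = 353.5 − 4(83) = 21.5.
Revenue = 29 × 21.5 = 623.5.

Tax revenue = 623.5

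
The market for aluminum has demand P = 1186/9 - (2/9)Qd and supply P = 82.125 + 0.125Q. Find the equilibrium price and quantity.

P* = 100, Q* = 143

Set the two price expressions equal: 1186/9 - (2/9)Q = 82.125 + 0.125Q.
3575/72 = (25/72)Q, so Q* = 143.
P* = 1186/9 − (2/9)(143) = 100.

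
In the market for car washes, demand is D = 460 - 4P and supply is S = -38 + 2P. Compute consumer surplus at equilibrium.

Consumer surplus = 2048

Equilibrium: 460 - 4P = -38 + 2P gives P* = 83, Q* = 128.
Demand choke price (D = 0): P = 115.
CS = ½(115 − 83)(128) = 2048.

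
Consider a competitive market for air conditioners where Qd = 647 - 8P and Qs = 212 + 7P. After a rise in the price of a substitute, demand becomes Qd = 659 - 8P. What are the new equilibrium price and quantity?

P' = 29.8, Q' = 420.6

Original equilibrium: P* = 29, Q* = 415.
New equilibrium: 659 - 8P = 212 + 7P, so 447 = 15P and P' = 29.8; Q' = 659 − 8(29.8) = 420.6.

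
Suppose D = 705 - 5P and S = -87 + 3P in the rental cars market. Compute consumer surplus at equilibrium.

Consumer surplus = 4410

Equilibrium: 705 - 5P = -87 + 3P gives P* = 99, Q* = 210.
Demand choke price (D = 0): P = 141.
CS = ½(141 − 99)(210) = 4410.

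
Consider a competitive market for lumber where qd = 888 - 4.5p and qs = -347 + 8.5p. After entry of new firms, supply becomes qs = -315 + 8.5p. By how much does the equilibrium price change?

Δp = -32/13

Original equilibrium: p* = 95, q* = 460.5.
New equilibrium: 888 - 4.5p = -315 + 8.5p, so 1203 = 13p and p' = 1203/13; q' = 888 − 4.5(1203/13) = 12261/26.
Change in price: 1203/13 − 95 = -32/13.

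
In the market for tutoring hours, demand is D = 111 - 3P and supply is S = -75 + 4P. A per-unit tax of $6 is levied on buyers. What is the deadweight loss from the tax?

Deadweight loss = 216/7

Pre-tax equilibrium: P* = 186/7, Q* = 219/7.
Tax on buyers shifts demand to D = 111 − 3(P + 6) = 93 - 3P.
93 - 3P = -75 + 4P gives seller price Ps = 24; buyers pay Pb = 24 + 6 = 30.
New quantity: Q = 111 − 3(30) = 21.
DWL = ½ × 6 × (219/7 − 21) = 216/7.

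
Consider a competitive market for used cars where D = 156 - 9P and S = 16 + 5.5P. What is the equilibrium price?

Set D = S: 156 - 9P = 16 + 5.5P.
140 = 14.5P, so P* = 280/29.
Q* = 156 − 9(280/29) = 2004/29.

P* = 280/29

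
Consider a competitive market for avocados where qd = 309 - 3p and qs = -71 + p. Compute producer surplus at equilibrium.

Equilibrium: 309 - 3p = -71 + p gives p* = 95, q* = 24.
Supply starts at p = 71 (where qs = 0).
PS = ½(95 − 71)(24) = 288.

Producer surplus = 288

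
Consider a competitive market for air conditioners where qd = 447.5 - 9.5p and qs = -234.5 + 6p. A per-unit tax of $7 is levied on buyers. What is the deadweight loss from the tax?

Deadweight loss = 2793/31

Pre-tax equilibrium: p* = 44, q* = 29.5.
Tax on buyers shifts demand to qd = 447.5 − 9.5(p + 7) = 381 - 9.5p.
381 - 9.5p = -234.5 + 6p gives seller price ps = 1231/31; buyers pay pb = 1231/31 + 7 = 1448/31.
New quantity: q = 447.5 − 9.5(1448/31) = 233/62.
DWL = ½ × 7 × (29.5 − 233/62) = 2793/31.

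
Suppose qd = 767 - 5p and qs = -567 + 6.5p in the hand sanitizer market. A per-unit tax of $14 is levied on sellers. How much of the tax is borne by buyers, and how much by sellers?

Buyers bear 182/23, sellers bear 140/23

Pre-tax equilibrium: p* = 116, q* = 187.
Tax on sellers shifts supply to qs = -567 + 6.5(p − 14) = -658 + 6.5p.
767 - 5p = -658 + 6.5p gives buyer price pb = 2850/23; sellers receive ps = 2850/23 − 14 = 2528/23.
New quantity: q = 767 − 5(2850/23) = 3391/23.
Buyer burden = 2850/23 − 116 = 182/23; seller burden = 116 − 2528/23 = 140/23.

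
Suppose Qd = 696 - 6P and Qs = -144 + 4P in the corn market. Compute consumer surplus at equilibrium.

Consumer surplus = 3072

Equilibrium: 696 - 6P = -144 + 4P gives P* = 84, Q* = 192.
Demand choke price (Qd = 0): P = 116.
CS = ½(116 − 84)(192) = 3072.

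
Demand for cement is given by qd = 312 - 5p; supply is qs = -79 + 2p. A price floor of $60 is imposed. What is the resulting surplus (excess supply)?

Surplus = 29

Equilibrium price would be p* = 391/7, so the floor at 60 binds.
At p = 60: qd = 12, qs = 41.
Surplus = 41 − 12 = 29.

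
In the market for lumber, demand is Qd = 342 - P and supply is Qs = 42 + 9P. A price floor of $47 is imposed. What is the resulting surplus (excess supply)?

Surplus = 170

Equilibrium price would be P* = 30, so the floor at 47 binds.
At P = 47: Qd = 295, Qs = 465.
Surplus = 465 − 295 = 170.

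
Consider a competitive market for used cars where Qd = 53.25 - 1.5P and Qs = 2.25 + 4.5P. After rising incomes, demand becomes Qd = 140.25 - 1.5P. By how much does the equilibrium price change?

Original equilibrium: P* = 8.5, Q* = 40.5.
New equilibrium: 140.25 - 1.5P = 2.25 + 4.5P, so 138 = 6P and P' = 23; Q' = 140.25 − 1.5(23) = 105.75.
Change in price: 23 − 8.5 = 14.5.

ΔP = 14.5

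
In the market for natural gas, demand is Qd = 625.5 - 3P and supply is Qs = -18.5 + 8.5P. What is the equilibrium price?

Set Qd = Qs: 625.5 - 3P = -18.5 + 8.5P.
644 = 11.5P, so P* = 56.
Q* = 625.5 − 3(56) = 457.5.

P* = 56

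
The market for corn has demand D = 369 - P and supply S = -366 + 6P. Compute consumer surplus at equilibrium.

Consumer surplus = 34848

Equilibrium: 369 - P = -366 + 6P gives P* = 105, Q* = 264.
Demand choke price (D = 0): P = 369.
CS = ½(369 − 105)(264) = 34848.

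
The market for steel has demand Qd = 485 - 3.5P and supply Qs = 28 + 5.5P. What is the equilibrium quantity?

Set Qd = Qs: 485 - 3.5P = 28 + 5.5P.
457 = 9P, so P* = 457/9.
Q* = 485 − 3.5(457/9) = 5531/18.

Q* = 5531/18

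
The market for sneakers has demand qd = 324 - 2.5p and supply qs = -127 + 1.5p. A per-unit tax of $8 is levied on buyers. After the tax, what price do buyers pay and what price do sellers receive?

Pre-tax equilibrium: p* = 112.75, q* = 42.125.
Tax on buyers shifts demand to qd = 324 − 2.5(p + 8) = 304 - 2.5p.
304 - 2.5p = -127 + 1.5p gives seller price ps = 107.75; buyers pay pb = 107.75 + 8 = 115.75.
New quantity: q = 324 − 2.5(115.75) = 34.625.

Buyers pay $115.75, sellers receive $107.75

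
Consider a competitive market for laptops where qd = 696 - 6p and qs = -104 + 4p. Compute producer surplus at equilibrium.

Producer surplus = 5832

Equilibrium: 696 - 6p = -104 + 4p gives p* = 80, q* = 216.
Supply starts at p = 26 (where qs = 0).
PS = ½(80 − 26)(216) = 5832.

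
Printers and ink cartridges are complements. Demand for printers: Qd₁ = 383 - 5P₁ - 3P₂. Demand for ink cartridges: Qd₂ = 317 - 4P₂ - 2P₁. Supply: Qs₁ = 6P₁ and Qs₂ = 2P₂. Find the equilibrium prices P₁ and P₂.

P₁ = 22.45, P₂ = 45.35

Market 1: 383 - 5P₁ - 3P₂ = 6P₁ → 11P₁ + 3P₂ = 383.
Market 2: 6P₂ + 2P₁ = 317.
Eliminating P₂: 6×(1) − 3×(2) gives 60P₁ = 1347, so P₁ = 22.45.
Back-substitute into (2): P₂ = (317 − 2×22.45) / 6 = 45.35.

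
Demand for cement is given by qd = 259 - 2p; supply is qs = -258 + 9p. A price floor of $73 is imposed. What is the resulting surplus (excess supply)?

Surplus = 286

Equilibrium price would be p* = 47, so the floor at 73 binds.
At p = 73: qd = 113, qs = 399.
Surplus = 399 − 113 = 286.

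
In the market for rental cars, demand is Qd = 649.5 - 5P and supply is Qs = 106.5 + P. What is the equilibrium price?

P* = 90.5

Set Qd = Qs: 649.5 - 5P = 106.5 + P.
543 = 6P, so P* = 90.5.
Q* = 649.5 − 5(90.5) = 197.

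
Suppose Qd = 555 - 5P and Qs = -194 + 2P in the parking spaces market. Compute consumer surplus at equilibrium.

Equilibrium: 555 - 5P = -194 + 2P gives P* = 107, Q* = 20.
Demand choke price (Qd = 0): P = 111.
CS = ½(111 − 107)(20) = 40.

Consumer surplus = 40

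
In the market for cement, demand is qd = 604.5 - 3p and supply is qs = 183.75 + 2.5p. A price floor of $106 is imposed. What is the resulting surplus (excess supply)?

Surplus = 162.25

Equilibrium price would be p* = 76.5, so the floor at 106 binds.
At p = 106: qd = 286.5, qs = 448.75.
Surplus = 448.75 − 286.5 = 162.25.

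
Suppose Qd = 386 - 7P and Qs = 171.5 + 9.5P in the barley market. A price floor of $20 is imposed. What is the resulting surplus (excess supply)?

Equilibrium price would be P* = 13, so the floor at 20 binds.
At P = 20: Qd = 246, Qs = 361.5.
Surplus = 361.5 − 246 = 115.5.

Surplus = 115.5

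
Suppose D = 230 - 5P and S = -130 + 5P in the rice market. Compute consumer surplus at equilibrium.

Consumer surplus = 250

Equilibrium: 230 - 5P = -130 + 5P gives P* = 36, Q* = 50.
Demand choke price (D = 0): P = 46.
CS = ½(46 − 36)(50) = 250.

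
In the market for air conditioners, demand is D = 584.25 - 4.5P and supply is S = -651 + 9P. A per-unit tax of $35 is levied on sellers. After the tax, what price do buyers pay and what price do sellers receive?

Pre-tax equilibrium: P* = 91.5, Q* = 172.5.
Tax on sellers shifts supply to S = -651 + 9(P − 35) = -966 + 9P.
584.25 - 4.5P = -966 + 9P gives buyer price Pb = 689/6; sellers receive Ps = 689/6 − 35 = 479/6.
New quantity: Q = 584.25 − 4.5(689/6) = 67.5.

Buyers pay 689/6, sellers receive 479/6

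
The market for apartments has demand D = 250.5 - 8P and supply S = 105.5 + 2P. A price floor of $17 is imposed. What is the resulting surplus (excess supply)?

Equilibrium price would be P* = 14.5, so the floor at 17 binds.
At P = 17: D = 114.5, S = 139.5.
Surplus = 139.5 − 114.5 = 25.

Surplus = 25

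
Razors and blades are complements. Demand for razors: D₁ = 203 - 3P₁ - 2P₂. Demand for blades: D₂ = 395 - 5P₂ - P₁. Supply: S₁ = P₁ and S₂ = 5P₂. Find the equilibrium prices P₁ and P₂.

P₁ = 620/19, P₂ = 1377/38

Market 1: 203 - 3P₁ - 2P₂ = P₁ → 4P₁ + 2P₂ = 203.
Market 2: 10P₂ + P₁ = 395.
Eliminating P₂: 10×(1) − 2×(2) gives 38P₁ = 1240, so P₁ = 620/19.
Back-substitute into (2): P₂ = (395 − 1×620/19) / 10 = 1377/38.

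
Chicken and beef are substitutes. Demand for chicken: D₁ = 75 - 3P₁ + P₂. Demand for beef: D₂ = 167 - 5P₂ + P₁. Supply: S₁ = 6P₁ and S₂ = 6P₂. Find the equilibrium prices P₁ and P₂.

Market 1: 75 - 3P₁ + P₂ = 6P₁ → 9P₁ - P₂ = 75.
Market 2: 11P₂ - P₁ = 167.
Eliminating P₂: 11×(1) + 1×(2) gives 98P₁ = 992, so P₁ = 496/49.
Back-substitute into (2): P₂ = (167 + 1×496/49) / 11 = 789/49.

P₁ = 496/49, P₂ = 789/49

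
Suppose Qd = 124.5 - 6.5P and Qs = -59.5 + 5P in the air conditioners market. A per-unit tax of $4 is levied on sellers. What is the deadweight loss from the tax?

Deadweight loss = 520/23

Pre-tax equilibrium: P* = 16, Q* = 20.5.
Tax on sellers shifts supply to Qs = -59.5 + 5(P − 4) = -79.5 + 5P.
124.5 - 6.5P = -79.5 + 5P gives buyer price Pb = 408/23; sellers receive Ps = 408/23 − 4 = 316/23.
New quantity: Q = 124.5 − 6.5(408/23) = 423/46.
DWL = ½ × 4 × (20.5 − 423/46) = 520/23.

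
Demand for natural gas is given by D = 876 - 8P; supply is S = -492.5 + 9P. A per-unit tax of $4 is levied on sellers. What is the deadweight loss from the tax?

Deadweight loss = 576/17

Pre-tax equilibrium: P* = 80.5, Q* = 232.
Tax on sellers shifts supply to S = -492.5 + 9(P − 4) = -528.5 + 9P.
876 - 8P = -528.5 + 9P gives buyer price Pb = 2809/34; sellers receive Ps = 2809/34 − 4 = 2673/34.
New quantity: Q = 876 − 8(2809/34) = 3656/17.
DWL = ½ × 4 × (232 − 3656/17) = 576/17.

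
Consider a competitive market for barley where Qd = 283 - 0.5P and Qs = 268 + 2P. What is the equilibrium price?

Set Qd = Qs: 283 - 0.5P = 268 + 2P.
15 = 2.5P, so P* = 6.
Q* = 283 − 0.5(6) = 280.

P* = 6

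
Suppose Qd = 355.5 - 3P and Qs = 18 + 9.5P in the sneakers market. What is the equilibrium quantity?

Set Qd = Qs: 355.5 - 3P = 18 + 9.5P.
337.5 = 12.5P, so P* = 27.
Q* = 355.5 − 3(27) = 274.5.

Q* = 274.5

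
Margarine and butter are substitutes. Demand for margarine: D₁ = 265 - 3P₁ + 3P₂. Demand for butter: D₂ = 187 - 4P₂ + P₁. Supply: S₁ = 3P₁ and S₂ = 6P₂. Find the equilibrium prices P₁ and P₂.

P₁ = 169/3, P₂ = 73/3

Market 1: 265 - 3P₁ + 3P₂ = 3P₁ → 6P₁ - 3P₂ = 265.
Market 2: 10P₂ - P₁ = 187.
Eliminating P₂: 10×(1) + 3×(2) gives 57P₁ = 3211, so P₁ = 169/3.
Back-substitute into (2): P₂ = (187 + 1×169/3) / 10 = 73/3.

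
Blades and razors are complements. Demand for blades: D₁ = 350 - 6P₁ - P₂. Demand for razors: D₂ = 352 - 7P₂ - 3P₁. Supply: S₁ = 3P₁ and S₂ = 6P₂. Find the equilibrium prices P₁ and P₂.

Market 1: 350 - 6P₁ - P₂ = 3P₁ → 9P₁ + P₂ = 350.
Market 2: 13P₂ + 3P₁ = 352.
Eliminating P₂: 13×(1) − 1×(2) gives 114P₁ = 4198, so P₁ = 2099/57.
Back-substitute into (2): P₂ = (352 − 3×2099/57) / 13 = 353/19.

P₁ = 2099/57, P₂ = 353/19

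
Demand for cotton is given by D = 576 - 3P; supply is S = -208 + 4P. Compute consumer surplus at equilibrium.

Consumer surplus = 9600

Equilibrium: 576 - 3P = -208 + 4P gives P* = 112, Q* = 240.
Demand choke price (D = 0): P = 192.
CS = ½(192 − 112)(240) = 9600.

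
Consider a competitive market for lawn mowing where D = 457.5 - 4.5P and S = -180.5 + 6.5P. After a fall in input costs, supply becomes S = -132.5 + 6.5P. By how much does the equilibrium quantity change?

Original equilibrium: P* = 58, Q* = 196.5.
New equilibrium: 457.5 - 4.5P = -132.5 + 6.5P, so 590 = 11P and P' = 590/11; Q' = 457.5 − 4.5(590/11) = 4755/22.
Change in quantity: 4755/22 − 196.5 = 216/11.

ΔQ = 216/11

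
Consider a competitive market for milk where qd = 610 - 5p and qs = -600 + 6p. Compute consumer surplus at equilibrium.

Equilibrium: 610 - 5p = -600 + 6p gives p* = 110, q* = 60.
Demand choke price (qd = 0): p = 122.
CS = ½(122 − 110)(60) = 360.

Consumer surplus = 360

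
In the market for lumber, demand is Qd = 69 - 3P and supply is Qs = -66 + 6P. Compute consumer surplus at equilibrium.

Consumer surplus = 96

Equilibrium: 69 - 3P = -66 + 6P gives P* = 15, Q* = 24.
Demand choke price (Qd = 0): P = 23.
CS = ½(23 − 15)(24) = 96.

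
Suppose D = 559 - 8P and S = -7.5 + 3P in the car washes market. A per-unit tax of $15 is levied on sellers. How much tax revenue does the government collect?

Tax revenue = 18855/11

Pre-tax equilibrium: P* = 51.5, Q* = 147.
Tax on sellers shifts supply to S = -7.5 + 3(P − 15) = -52.5 + 3P.
559 - 8P = -52.5 + 3P gives buyer price Pb = 1223/22; sellers receive Ps = 1223/22 − 15 = 893/22.
New quantity: Q = 559 − 8(1223/22) = 1257/11.
Revenue = 15 × 1257/11 = 18855/11.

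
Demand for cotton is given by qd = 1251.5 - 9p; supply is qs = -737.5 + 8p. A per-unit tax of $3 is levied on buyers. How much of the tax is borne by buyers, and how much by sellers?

Pre-tax equilibrium: p* = 117, q* = 198.5.
Tax on buyers shifts demand to qd = 1251.5 − 9(p + 3) = 1224.5 - 9p.
1224.5 - 9p = -737.5 + 8p gives seller price ps = 1962/17; buyers pay pb = 1962/17 + 3 = 2013/17.
New quantity: q = 1251.5 − 9(2013/17) = 6317/34.
Buyer burden = 2013/17 − 117 = 24/17; seller burden = 117 − 1962/17 = 27/17.

Buyers bear 24/17, sellers bear 27/17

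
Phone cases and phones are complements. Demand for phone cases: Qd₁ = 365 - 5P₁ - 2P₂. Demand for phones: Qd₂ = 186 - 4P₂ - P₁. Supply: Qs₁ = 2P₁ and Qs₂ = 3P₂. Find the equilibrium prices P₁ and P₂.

Market 1: 365 - 5P₁ - 2P₂ = 2P₁ → 7P₁ + 2P₂ = 365.
Market 2: 7P₂ + P₁ = 186.
Eliminating P₂: 7×(1) − 2×(2) gives 47P₁ = 2183, so P₁ = 2183/47.
Back-substitute into (2): P₂ = (186 − 1×2183/47) / 7 = 937/47.

P₁ = 2183/47, P₂ = 937/47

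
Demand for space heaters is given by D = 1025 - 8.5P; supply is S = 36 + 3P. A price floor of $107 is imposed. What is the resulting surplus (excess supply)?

Equilibrium price would be P* = 86, so the floor at 107 binds.
At P = 107: D = 115.5, S = 357.
Surplus = 357 − 115.5 = 241.5.

Surplus = 241.5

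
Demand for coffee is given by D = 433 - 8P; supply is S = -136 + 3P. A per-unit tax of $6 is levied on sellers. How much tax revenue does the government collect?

Tax revenue = 402/11

Pre-tax equilibrium: P* = 569/11, Q* = 211/11.
Tax on sellers shifts supply to S = -136 + 3(P − 6) = -154 + 3P.
433 - 8P = -154 + 3P gives buyer price Pb = 587/11; sellers receive Ps = 587/11 − 6 = 521/11.
New quantity: Q = 433 − 8(587/11) = 67/11.
Revenue = 6 × 67/11 = 402/11.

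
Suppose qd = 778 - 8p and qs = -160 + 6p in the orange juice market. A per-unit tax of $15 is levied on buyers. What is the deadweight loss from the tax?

Deadweight loss = 2700/7

Pre-tax equilibrium: p* = 67, q* = 242.
Tax on buyers shifts demand to qd = 778 − 8(p + 15) = 658 - 8p.
658 - 8p = -160 + 6p gives seller price ps = 409/7; buyers pay pb = 409/7 + 15 = 514/7.
New quantity: q = 778 − 8(514/7) = 1334/7.
DWL = ½ × 15 × (242 − 1334/7) = 2700/7.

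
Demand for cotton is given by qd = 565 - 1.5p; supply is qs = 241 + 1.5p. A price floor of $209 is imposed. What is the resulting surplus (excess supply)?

Equilibrium price would be p* = 108, so the floor at 209 binds.
At p = 209: qd = 251.5, qs = 554.5.
Surplus = 554.5 − 251.5 = 303.

Surplus = 303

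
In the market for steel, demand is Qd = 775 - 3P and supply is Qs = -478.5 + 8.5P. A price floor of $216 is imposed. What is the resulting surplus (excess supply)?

Equilibrium price would be P* = 109, so the floor at 216 binds.
At P = 216: Qd = 127, Qs = 1357.5.
Surplus = 1357.5 − 127 = 1230.5.

Surplus = 1230.5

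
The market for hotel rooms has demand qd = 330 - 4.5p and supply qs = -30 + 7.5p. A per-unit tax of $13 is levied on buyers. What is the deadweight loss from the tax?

Deadweight loss = 237.65625

Pre-tax equilibrium: p* = 30, q* = 195.
Tax on buyers shifts demand to qd = 330 − 4.5(p + 13) = 271.5 - 4.5p.
271.5 - 4.5p = -30 + 7.5p gives seller price ps = 25.125; buyers pay pb = 25.125 + 13 = 38.125.
New quantity: q = 330 − 4.5(38.125) = 158.4375.
DWL = ½ × 13 × (195 − 158.4375) = 237.65625.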